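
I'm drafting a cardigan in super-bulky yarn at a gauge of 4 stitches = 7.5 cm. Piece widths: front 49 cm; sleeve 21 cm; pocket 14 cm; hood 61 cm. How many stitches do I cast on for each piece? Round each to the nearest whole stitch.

front 26; sleeve 11; pocket 7; hood 33.

Rate = 4/7.5 = 0.533 sts per cm.
front: 49 × 0.533 = 26.13 → 26.
sleeve: 21 × 0.533 = 11.20 → 11.
pocket: 14 × 0.533 = 7.47 → 7.
hood: 61 × 0.533 = 32.53 → 33.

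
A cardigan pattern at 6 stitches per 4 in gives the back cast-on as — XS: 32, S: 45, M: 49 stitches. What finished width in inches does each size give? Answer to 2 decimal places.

6/4 = 1.5 sts per in.
XS: 32 / 1.5 = 21.333 → 21.33 in.
S: 45 / 1.5 = 30.000 → 30.00 in.
M: 49 / 1.5 = 32.667 → 32.67 in.

XS 21.33 inches; S 30.00 inches; M 32.67 inches.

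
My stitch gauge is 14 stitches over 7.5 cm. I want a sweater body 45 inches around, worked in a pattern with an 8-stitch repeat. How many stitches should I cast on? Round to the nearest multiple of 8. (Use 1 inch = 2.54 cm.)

45 in = 45 × 2.54 = 114.30 cm.
14 / 7.5 = 1.867 sts/cm.
114.30 × 1.867 = 213.36 sts.
→ 216.

CO 216 sts.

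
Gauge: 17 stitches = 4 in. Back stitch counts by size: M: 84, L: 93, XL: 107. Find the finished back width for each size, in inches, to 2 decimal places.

M 19.76 inches; L 21.88 inches; XL 25.18 inches.

17/4 = 4.25 sts per in.
M: 84 / 4.25 = 19.765 → 19.76 in.
L: 93 / 4.25 = 21.882 → 21.88 in.
XL: 107 / 4.25 = 25.176 → 25.18 in.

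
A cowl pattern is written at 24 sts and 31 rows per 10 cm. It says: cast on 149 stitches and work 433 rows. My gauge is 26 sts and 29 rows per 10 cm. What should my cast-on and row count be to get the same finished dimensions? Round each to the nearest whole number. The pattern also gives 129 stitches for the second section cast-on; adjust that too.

Stitches: 149 × 26/24 = 161.42 → 161.
Rows: 433 × 29/31 = 405.06 → 405.
second section cast-on: 129 × 26/24 = 139.75 → 140.

Cast on 161 stitches; work 405 rows; second section cast-on 140 stitches.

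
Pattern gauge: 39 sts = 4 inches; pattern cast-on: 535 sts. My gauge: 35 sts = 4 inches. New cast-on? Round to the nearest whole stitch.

Scale factor = 35 / 39 = 0.897.
535 × 35 / 39 = 480.13 sts.
→ 480 sts.

Cast on 480 stitches.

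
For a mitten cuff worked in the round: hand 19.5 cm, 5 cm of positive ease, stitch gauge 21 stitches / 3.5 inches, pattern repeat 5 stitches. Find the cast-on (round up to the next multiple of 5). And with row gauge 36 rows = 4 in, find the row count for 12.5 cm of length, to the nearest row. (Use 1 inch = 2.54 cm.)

Finished = 19.5 + 5 = 24.5 cm.
24.5 cm × 1/2.54 = 9.65 inches.
21/3.5 = 6 sts per in; 9.65 × 6 = 57.87 sts.
Next multiple of 5 → 60.
12.5 cm = 4.92 inches; × 9 = 44.29 → 44 rows.

Cast on 60 stitches; work 44 rows.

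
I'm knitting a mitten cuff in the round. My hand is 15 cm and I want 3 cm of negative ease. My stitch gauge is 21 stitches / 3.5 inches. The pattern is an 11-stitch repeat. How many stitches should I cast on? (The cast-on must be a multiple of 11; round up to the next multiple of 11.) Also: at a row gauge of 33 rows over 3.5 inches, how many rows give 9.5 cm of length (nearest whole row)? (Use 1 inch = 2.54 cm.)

Finished = 15 − 3 = 12 cm.
12 cm × 1/2.54 = 4.72 inches.
21/3.5 = 6 sts per in; 4.72 × 6 = 28.35 sts.
Next multiple of 11 → 33.
9.5 cm = 3.74 inches; × 9.429 = 35.26 → 35 rows.

Cast on 33 stitches; work 35 rows.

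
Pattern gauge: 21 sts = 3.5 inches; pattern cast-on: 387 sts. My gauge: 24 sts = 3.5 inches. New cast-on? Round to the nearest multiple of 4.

CO 444 sts.

Scale factor = 24 / 21 = 1.143.
387 × 24 / 21 = 442.29 sts.
→ 444 sts.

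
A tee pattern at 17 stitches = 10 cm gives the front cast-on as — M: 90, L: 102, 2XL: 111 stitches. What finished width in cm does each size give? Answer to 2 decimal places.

17/10 = 1.7 sts per cm.
M: 90 / 1.7 = 52.941 → 52.94 cm.
L: 102 / 1.7 = 60.000 → 60.00 cm.
2XL: 111 / 1.7 = 65.294 → 65.29 cm.

M 52.94 cm; L 60.00 cm; 2XL 65.29 cm.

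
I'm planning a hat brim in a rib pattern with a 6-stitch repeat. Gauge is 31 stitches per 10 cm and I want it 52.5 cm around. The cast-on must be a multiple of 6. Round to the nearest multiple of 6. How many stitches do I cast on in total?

31 / 10 = 3.1 sts per cm.
52.5 × 3.1 = 162.75 sts.
Nearest multiple of 6: 162.

Cast on 162 stitches.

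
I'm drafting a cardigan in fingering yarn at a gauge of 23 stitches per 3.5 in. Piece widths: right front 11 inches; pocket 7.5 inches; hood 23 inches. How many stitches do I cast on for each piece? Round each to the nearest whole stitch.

right front 72; pocket 49; hood 151.

Rate = 23/3.5 = 6.571 sts per in.
right front: 11 × 6.571 = 72.29 → 72.
pocket: 7.5 × 6.571 = 49.29 → 49.
hood: 23 × 6.571 = 151.14 → 151.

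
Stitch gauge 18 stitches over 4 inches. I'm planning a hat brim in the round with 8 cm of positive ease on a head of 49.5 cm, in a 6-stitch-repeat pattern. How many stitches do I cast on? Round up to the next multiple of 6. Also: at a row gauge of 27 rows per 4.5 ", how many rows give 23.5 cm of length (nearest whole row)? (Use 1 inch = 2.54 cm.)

Cast on 102 stitches; work 56 rows.

Finished = 49.5 + 8 = 57.5 cm.
57.5 cm × 1/2.54 = 22.64 inches.
18/4 = 4.5 sts per in; 22.64 × 4.5 = 101.87 sts.
Next multiple of 6 → 102.
23.5 cm = 9.25 inches; × 6 = 55.51 → 56 rows.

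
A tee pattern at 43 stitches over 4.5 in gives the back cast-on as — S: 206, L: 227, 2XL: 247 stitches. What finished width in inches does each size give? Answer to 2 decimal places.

S 21.56 inches; L 23.76 inches; 2XL 25.85 inches.

43/4.5 = 9.556 sts per in.
S: 206 / 9.556 = 21.558 → 21.56 in.
L: 227 / 9.556 = 23.756 → 23.76 in.
2XL: 247 / 9.556 = 25.849 → 25.85 in.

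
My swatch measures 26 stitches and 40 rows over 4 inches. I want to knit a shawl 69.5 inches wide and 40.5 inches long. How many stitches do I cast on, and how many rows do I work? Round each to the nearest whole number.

Cast on 452 stitches and work 405 rows.

Stitch gauge = 26/4 = 6.5 sts/in; 69.5 × 6.5 = 451.75 → 452 sts.
Row gauge = 40/4 = 10 rows/in; 40.5 × 10 = 405.00 → 405 rows.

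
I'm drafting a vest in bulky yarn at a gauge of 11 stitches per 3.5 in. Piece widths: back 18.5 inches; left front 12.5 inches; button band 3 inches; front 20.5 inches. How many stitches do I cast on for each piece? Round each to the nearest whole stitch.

back 58; left front 39; button band 9; front 64.

Rate = 11/3.5 = 3.143 sts per in.
back: 18.5 × 3.143 = 58.14 → 58.
left front: 12.5 × 3.143 = 39.29 → 39.
button band: 3 × 3.143 = 9.43 → 9.
front: 20.5 × 3.143 = 64.43 → 64.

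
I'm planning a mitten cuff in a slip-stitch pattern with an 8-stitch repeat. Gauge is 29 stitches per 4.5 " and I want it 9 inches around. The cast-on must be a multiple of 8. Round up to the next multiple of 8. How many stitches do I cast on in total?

CO 64 sts.

29 / 4.5 = 6.444 sts per inch.
9 × 6.444 = 58.00 sts.
Next multiple of 8: 64.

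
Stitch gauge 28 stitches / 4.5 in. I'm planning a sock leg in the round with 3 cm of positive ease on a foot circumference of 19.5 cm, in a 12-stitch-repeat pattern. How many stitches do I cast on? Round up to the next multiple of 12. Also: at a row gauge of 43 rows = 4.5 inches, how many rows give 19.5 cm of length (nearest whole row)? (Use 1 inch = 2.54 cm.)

Cast on 60 stitches; work 73 rows.

Finished = 19.5 + 3 = 22.5 cm.
22.5 cm × 1/2.54 = 8.86 inches.
28/4.5 = 6.222 sts per in; 8.86 × 6.222 = 55.12 sts.
Next multiple of 12 → 60.
19.5 cm = 7.68 inches; × 9.556 = 73.36 → 73 rows.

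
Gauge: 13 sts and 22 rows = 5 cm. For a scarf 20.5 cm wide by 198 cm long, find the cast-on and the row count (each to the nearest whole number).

Cast on 53 stitches and work 871 rows.

Stitch gauge = 13/5 = 2.6 sts/cm; 20.5 × 2.6 = 53.30 → 53 sts.
Row gauge = 22/5 = 4.4 rows/cm; 198 × 4.4 = 871.20 → 871 rows.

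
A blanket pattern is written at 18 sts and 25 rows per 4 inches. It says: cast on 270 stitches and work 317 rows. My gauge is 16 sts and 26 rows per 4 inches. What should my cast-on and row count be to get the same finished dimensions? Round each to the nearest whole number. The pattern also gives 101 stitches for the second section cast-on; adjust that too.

Stitches: 270 × 16/18 = 240.00 → 240.
Rows: 317 × 26/25 = 329.68 → 330.
second section cast-on: 101 × 16/18 = 89.78 → 90.

Cast on 240 stitches; work 330 rows; second section cast-on 90 stitches.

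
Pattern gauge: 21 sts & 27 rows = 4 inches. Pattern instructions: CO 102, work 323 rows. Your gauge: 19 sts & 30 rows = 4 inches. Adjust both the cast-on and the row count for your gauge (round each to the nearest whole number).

Stitches: 102 × 19/21 = 92.29 → 92.
Rows: 323 × 30/27 = 358.89 → 359.

Cast on 92 stitches; work 359 rows.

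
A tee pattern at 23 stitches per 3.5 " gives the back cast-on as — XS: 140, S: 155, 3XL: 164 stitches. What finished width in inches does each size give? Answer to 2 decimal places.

XS 21.30 inches; S 23.59 inches; 3XL 24.96 inches.

23/3.5 = 6.571 sts per in.
XS: 140 / 6.571 = 21.304 → 21.30 in.
S: 155 / 6.571 = 23.587 → 23.59 in.
3XL: 164 / 6.571 = 24.957 → 24.96 in.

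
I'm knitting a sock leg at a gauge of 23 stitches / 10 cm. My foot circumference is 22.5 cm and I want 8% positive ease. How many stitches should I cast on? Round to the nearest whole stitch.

CO 56 sts.

Finished = 22.5 × 1.08 = 24.30 cm.
23 / 10 = 2.3 sts per cm.
24.30 × 2.3 = 55.89 sts.
→ 56 sts.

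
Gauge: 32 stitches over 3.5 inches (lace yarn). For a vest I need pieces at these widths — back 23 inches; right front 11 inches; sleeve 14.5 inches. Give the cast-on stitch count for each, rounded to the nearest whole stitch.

Rate = 32/3.5 = 9.143 sts per in.
back: 23 × 9.143 = 210.29 → 210.
right front: 11 × 9.143 = 100.57 → 101.
sleeve: 14.5 × 9.143 = 132.57 → 133.

back 210; right front 101; sleeve 133.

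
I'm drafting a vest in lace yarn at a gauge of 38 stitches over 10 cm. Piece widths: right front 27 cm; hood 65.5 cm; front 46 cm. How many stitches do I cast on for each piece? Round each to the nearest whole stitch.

right front 103; hood 249; front 175.

Rate = 38/10 = 3.8 sts per cm.
right front: 27 × 3.8 = 102.60 → 103.
hood: 65.5 × 3.8 = 248.90 → 249.
front: 46 × 3.8 = 174.80 → 175.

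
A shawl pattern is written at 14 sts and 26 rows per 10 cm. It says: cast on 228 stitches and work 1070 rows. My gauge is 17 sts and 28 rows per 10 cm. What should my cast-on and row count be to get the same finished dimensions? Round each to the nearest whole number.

Cast on 277 stitches; work 1152 rows.

Stitches: 228 × 17/14 = 276.86 → 277.
Rows: 1070 × 28/26 = 1152.31 → 1152.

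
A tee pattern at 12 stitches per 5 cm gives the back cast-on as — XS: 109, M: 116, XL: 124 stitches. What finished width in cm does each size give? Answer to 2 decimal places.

XS 45.42 cm; M 48.33 cm; XL 51.67 cm.

12/5 = 2.4 sts per cm.
XS: 109 / 2.4 = 45.417 → 45.42 cm.
M: 116 / 2.4 = 48.333 → 48.33 cm.
XL: 124 / 2.4 = 51.667 → 51.67 cm.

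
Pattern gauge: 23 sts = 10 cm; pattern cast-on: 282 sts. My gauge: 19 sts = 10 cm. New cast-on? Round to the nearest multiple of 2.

Scale factor = 19 / 23 = 0.826.
282 × 19 / 23 = 232.96 sts.
→ 232 sts.

232 stitches.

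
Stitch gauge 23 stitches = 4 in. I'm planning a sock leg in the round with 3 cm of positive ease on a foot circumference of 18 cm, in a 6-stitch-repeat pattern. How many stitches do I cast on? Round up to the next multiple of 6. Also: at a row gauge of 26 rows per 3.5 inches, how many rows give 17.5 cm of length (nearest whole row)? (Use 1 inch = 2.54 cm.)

Finished = 18 + 3 = 21 cm.
21 cm × 1/2.54 = 8.27 inches.
23/4 = 5.75 sts per in; 8.27 × 5.75 = 47.54 sts.
Next multiple of 6 → 48.
17.5 cm = 6.89 inches; × 7.429 = 51.18 → 51 rows.

Cast on 48 stitches; work 51 rows.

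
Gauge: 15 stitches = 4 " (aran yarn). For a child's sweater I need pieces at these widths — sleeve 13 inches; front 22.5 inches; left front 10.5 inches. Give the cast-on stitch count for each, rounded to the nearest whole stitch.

Rate = 15/4 = 3.75 sts per in.
sleeve: 13 × 3.75 = 48.75 → 49.
front: 22.5 × 3.75 = 84.38 → 84.
left front: 10.5 × 3.75 = 39.38 → 39.

sleeve 49; front 84; left front 39.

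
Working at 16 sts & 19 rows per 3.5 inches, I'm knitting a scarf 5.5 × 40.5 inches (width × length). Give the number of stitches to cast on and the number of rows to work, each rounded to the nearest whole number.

Stitch gauge = 16/3.5 = 4.571 sts/in; 5.5 × 4.571 = 25.14 → 25 sts.
Row gauge = 19/3.5 = 5.429 rows/in; 40.5 × 5.429 = 219.86 → 220 rows.

Cast on 25 stitches and work 220 rows.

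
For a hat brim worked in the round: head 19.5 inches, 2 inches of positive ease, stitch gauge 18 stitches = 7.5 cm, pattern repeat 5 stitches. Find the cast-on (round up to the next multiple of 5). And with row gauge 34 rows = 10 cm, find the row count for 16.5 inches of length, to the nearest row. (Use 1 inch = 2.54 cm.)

Cast on 135 stitches; work 142 rows.

Finished = 19.5 + 2 = 21.5 inches.
21.5 inches × 2.54 = 54.61 cm.
18/7.5 = 2.4 sts per cm; 54.61 × 2.4 = 131.06 sts.
Next multiple of 5 → 135.
16.5 inches = 41.91 cm; × 3.4 = 142.49 → 142 rows.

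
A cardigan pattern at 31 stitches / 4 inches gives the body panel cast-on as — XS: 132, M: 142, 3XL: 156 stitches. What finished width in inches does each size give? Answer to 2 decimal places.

31/4 = 7.75 sts per in.
XS: 132 / 7.75 = 17.032 → 17.03 in.
M: 142 / 7.75 = 18.323 → 18.32 in.
3XL: 156 / 7.75 = 20.129 → 20.13 in.

XS 17.03 inches; M 18.32 inches; 3XL 20.13 inches.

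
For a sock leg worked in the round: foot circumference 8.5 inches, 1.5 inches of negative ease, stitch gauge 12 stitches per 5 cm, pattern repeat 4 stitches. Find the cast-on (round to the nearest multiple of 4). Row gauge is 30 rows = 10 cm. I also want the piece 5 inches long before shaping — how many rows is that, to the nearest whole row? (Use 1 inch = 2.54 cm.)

Cast on 44 stitches; work 38 rows.

Finished = 8.5 − 1.5 = 7 inches.
7 inches × 2.54 = 17.78 cm.
12/5 = 2.4 sts per cm; 17.78 × 2.4 = 42.67 sts.
Nearest multiple of 4 → 44.
5 inches = 12.70 cm; × 3 = 38.10 → 38 rows.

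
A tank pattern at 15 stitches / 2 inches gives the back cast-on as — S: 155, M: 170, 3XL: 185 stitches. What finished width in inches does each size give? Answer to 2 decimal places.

15/2 = 7.5 sts per in.
S: 155 / 7.5 = 20.667 → 20.67 in.
M: 170 / 7.5 = 22.667 → 22.67 in.
3XL: 185 / 7.5 = 24.667 → 24.67 in.

S 20.67 inches; M 22.67 inches; 3XL 24.67 inches.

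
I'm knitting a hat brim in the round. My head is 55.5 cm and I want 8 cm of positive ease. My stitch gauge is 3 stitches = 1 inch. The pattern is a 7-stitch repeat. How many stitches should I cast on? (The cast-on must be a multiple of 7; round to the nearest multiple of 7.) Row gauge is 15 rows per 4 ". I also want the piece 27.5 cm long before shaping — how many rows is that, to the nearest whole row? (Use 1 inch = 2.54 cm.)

Finished = 55.5 + 8 = 63.5 cm.
63.5 cm × 1/2.54 = 25.00 inches.
3/1 = 3 sts per in; 25.00 × 3 = 75.00 sts.
Nearest multiple of 7 → 77.
27.5 cm = 10.83 inches; × 3.75 = 40.60 → 41 rows.

Cast on 77 stitches; work 41 rows.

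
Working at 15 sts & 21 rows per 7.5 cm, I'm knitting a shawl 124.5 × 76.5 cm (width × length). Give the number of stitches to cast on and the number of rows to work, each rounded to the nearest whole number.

Cast on 249 stitches and work 214 rows.

Stitch gauge = 15/7.5 = 2 sts/cm; 124.5 × 2 = 249.00 → 249 sts.
Row gauge = 21/7.5 = 2.8 rows/cm; 76.5 × 2.8 = 214.20 → 214 rows.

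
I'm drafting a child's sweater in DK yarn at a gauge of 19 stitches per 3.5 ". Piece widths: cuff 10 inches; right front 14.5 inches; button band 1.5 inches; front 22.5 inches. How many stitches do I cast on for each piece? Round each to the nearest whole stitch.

cuff 54; right front 79; button band 8; front 122.

Rate = 19/3.5 = 5.429 sts per in.
cuff: 10 × 5.429 = 54.29 → 54.
right front: 14.5 × 5.429 = 78.71 → 79.
button band: 1.5 × 5.429 = 8.14 → 8.
front: 22.5 × 5.429 = 122.14 → 122.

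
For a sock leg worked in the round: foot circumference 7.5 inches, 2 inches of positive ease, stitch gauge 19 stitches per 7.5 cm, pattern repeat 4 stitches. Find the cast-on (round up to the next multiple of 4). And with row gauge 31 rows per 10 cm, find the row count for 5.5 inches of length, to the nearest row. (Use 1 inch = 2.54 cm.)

Finished = 7.5 + 2 = 9.5 inches.
9.5 inches × 2.54 = 24.13 cm.
19/7.5 = 2.533 sts per cm; 24.13 × 2.533 = 61.13 sts.
Next multiple of 4 → 64.
5.5 inches = 13.97 cm; × 3.1 = 43.31 → 43 rows.

Cast on 64 stitches; work 43 rows.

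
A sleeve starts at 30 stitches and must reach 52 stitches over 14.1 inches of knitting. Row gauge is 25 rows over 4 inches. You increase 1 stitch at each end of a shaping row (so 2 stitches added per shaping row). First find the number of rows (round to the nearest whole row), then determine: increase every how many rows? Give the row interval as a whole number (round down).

Increase every 8th row.

Rows = 14.1 × 6.25 = 88.1 → 88 rows.
Stitches to add: 22 → 11 shaping rows (at 2 st each).
88 / 11 = 8.00 → every 8 rows.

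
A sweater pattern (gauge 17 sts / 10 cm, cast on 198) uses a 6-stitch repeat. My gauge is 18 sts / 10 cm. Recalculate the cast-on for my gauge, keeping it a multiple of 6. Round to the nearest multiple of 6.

198 × 18 / 17 = 209.65.
Nearest multiple of 6: 210.

210 stitches.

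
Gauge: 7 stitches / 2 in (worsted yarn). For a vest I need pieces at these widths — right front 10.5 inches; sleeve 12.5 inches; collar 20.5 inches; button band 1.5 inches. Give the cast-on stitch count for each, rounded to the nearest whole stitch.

right front 37; sleeve 44; collar 72; button band 5.

Rate = 7/2 = 3.5 sts per in.
right front: 10.5 × 3.5 = 36.75 → 37.
sleeve: 12.5 × 3.5 = 43.75 → 44.
collar: 20.5 × 3.5 = 71.75 → 72.
button band: 1.5 × 3.5 = 5.25 → 5.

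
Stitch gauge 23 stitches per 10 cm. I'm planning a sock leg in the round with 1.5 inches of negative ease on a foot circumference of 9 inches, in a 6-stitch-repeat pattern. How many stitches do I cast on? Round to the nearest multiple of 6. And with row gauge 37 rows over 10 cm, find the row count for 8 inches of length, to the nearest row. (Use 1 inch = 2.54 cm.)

Finished = 9 − 1.5 = 7.5 inches.
7.5 inches × 2.54 = 19.05 cm.
23/10 = 2.3 sts per cm; 19.05 × 2.3 = 43.81 sts.
Nearest multiple of 6 → 42.
8 inches = 20.32 cm; × 3.7 = 75.18 → 75 rows.

Cast on 42 stitches; work 75 rows.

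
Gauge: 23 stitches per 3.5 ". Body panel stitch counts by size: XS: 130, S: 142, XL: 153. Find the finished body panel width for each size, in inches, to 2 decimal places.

23/3.5 = 6.571 sts per in.
XS: 130 / 6.571 = 19.783 → 19.78 in.
S: 142 / 6.571 = 21.609 → 21.61 in.
XL: 153 / 6.571 = 23.283 → 23.28 in.

XS 19.78 inches; S 21.61 inches; XL 23.28 inches.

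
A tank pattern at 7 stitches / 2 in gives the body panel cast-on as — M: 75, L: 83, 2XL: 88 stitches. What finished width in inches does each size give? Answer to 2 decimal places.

M 21.43 inches; L 23.71 inches; 2XL 25.14 inches.

7/2 = 3.5 sts per in.
M: 75 / 3.5 = 21.429 → 21.43 in.
L: 83 / 3.5 = 23.714 → 23.71 in.
2XL: 88 / 3.5 = 25.143 → 25.14 in.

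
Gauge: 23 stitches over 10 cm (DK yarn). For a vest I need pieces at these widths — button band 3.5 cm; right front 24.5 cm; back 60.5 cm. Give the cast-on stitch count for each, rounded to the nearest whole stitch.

button band 8; right front 56; back 139.

Rate = 23/10 = 2.3 sts per cm.
button band: 3.5 × 2.3 = 8.05 → 8.
right front: 24.5 × 2.3 = 56.35 → 56.
back: 60.5 × 2.3 = 139.15 → 139.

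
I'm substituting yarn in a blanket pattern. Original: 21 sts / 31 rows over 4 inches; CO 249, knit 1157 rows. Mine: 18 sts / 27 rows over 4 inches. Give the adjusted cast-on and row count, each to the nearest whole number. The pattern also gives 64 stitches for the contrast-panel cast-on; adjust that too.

Stitches: 249 × 18/21 = 213.43 → 213.
Rows: 1157 × 27/31 = 1007.71 → 1008.
contrast-panel cast-on: 64 × 18/21 = 54.86 → 55.

Cast on 213 stitches; work 1008 rows; contrast-panel cast-on 55 stitches.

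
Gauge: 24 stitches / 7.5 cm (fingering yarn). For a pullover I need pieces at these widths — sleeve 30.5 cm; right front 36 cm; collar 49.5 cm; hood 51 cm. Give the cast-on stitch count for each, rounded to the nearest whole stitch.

sleeve 98; right front 115; collar 158; hood 163.

Rate = 24/7.5 = 3.2 sts per cm.
sleeve: 30.5 × 3.2 = 97.60 → 98.
right front: 36 × 3.2 = 115.20 → 115.
collar: 49.5 × 3.2 = 158.40 → 158.
hood: 51 × 3.2 = 163.20 → 163.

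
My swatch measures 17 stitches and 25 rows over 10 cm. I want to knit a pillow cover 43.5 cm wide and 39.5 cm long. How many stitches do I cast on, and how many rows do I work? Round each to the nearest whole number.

Stitch gauge = 17/10 = 1.7 sts/cm; 43.5 × 1.7 = 73.95 → 74 sts.
Row gauge = 25/10 = 2.5 rows/cm; 39.5 × 2.5 = 98.75 → 99 rows.

Cast on 74 stitches and work 99 rows.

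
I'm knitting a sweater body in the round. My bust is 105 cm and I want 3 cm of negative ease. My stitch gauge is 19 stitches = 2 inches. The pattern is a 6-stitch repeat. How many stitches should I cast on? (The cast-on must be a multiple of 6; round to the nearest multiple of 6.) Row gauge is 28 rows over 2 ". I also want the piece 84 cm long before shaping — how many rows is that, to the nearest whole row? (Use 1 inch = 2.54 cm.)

Finished = 105 − 3 = 102 cm.
102 cm × 1/2.54 = 40.16 inches.
19/2 = 9.5 sts per in; 40.16 × 9.5 = 381.50 sts.
Nearest multiple of 6 → 384.
84 cm = 33.07 inches; × 14 = 462.99 → 463 rows.

Cast on 384 stitches; work 463 rows.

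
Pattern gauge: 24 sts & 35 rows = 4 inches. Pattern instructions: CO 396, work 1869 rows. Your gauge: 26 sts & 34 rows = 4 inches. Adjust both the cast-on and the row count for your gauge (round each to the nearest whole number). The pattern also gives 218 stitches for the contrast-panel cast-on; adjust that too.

Stitches: 396 × 26/24 = 429.00 → 429.
Rows: 1869 × 34/35 = 1815.60 → 1816.
contrast-panel cast-on: 218 × 26/24 = 236.17 → 236.

Cast on 429 stitches; work 1816 rows; contrast-panel cast-on 236 stitches.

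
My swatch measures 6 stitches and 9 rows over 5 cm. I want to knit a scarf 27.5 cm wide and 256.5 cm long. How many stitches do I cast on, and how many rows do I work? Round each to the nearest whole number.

Stitch gauge = 6/5 = 1.2 sts/cm; 27.5 × 1.2 = 33.00 → 33 sts.
Row gauge = 9/5 = 1.8 rows/cm; 256.5 × 1.8 = 461.70 → 462 rows.

Cast on 33 stitches and work 462 rows.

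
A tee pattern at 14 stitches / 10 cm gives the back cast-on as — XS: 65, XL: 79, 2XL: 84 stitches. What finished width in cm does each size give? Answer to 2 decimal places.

XS 46.43 cm; XL 56.43 cm; 2XL 60.00 cm.

14/10 = 1.4 sts per cm.
XS: 65 / 1.4 = 46.429 → 46.43 cm.
XL: 79 / 1.4 = 56.429 → 56.43 cm.
2XL: 84 / 1.4 = 60.000 → 60.00 cm.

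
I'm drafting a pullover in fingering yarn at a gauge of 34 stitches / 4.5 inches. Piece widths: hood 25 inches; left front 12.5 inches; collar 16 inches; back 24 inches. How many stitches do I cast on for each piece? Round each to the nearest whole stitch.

Rate = 34/4.5 = 7.556 sts per in.
hood: 25 × 7.556 = 188.89 → 189.
left front: 12.5 × 7.556 = 94.44 → 94.
collar: 16 × 7.556 = 120.89 → 121.
back: 24 × 7.556 = 181.33 → 181.

hood 189; left front 94; collar 121; back 181.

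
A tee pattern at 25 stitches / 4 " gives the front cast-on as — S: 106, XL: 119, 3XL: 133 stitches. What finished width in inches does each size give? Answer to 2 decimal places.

25/4 = 6.25 sts per in.
S: 106 / 6.25 = 16.960 → 16.96 in.
XL: 119 / 6.25 = 19.040 → 19.04 in.
3XL: 133 / 6.25 = 21.280 → 21.28 in.

S 16.96 inches; XL 19.04 inches; 3XL 21.28 inches.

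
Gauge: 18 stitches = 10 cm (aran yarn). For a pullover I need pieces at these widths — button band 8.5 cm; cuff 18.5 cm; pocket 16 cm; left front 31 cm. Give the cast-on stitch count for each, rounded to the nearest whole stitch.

Rate = 18/10 = 1.8 sts per cm.
button band: 8.5 × 1.8 = 15.30 → 15.
cuff: 18.5 × 1.8 = 33.30 → 33.
pocket: 16 × 1.8 = 28.80 → 29.
left front: 31 × 1.8 = 55.80 → 56.

button band 15; cuff 33; pocket 29; left front 56.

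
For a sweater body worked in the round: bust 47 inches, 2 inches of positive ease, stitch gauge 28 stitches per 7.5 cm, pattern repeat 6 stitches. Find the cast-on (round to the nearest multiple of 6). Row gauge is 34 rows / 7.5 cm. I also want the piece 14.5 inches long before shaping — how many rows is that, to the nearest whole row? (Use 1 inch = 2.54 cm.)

Finished = 47 + 2 = 49 inches.
49 inches × 2.54 = 124.46 cm.
28/7.5 = 3.733 sts per cm; 124.46 × 3.733 = 464.65 sts.
Nearest multiple of 6 → 462.
14.5 inches = 36.83 cm; × 4.533 = 166.96 → 167 rows.

Cast on 462 stitches; work 167 rows.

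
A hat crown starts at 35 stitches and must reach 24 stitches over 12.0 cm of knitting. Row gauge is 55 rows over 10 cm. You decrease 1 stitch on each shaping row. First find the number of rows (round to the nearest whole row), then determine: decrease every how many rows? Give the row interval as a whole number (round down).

Rows = 12.0 × 5.5 = 66.0 → 66 rows.
Stitches to remove: 11 → 11 shaping rows (at 1 st each).
66 / 11 = 6.00 → every 6 rows.

Decrease every 6th row.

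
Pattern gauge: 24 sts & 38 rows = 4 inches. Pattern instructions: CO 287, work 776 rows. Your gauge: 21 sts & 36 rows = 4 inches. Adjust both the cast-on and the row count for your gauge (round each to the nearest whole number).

Cast on 251 stitches; work 735 rows.

Stitches: 287 × 21/24 = 251.12 → 251.
Rows: 776 × 36/38 = 735.16 → 735.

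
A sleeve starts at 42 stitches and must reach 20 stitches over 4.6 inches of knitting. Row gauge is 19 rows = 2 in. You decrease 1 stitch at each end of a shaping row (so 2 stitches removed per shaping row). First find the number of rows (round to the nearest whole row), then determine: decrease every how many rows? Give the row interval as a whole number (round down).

Decrease every 4th row.

Rows = 4.6 × 9.5 = 43.7 → 44 rows.
Stitches to remove: 22 → 11 shaping rows (at 2 st each).
44 / 11 = 4.00 → every 4 rows.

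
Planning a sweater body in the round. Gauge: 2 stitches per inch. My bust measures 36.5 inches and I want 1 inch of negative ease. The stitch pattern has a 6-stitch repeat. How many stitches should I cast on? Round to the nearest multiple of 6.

Finished = 36.5 − 1 = 35.5 inches.
2 / 1 = 2 sts/in.
35.5 × 2 = 71.00 sts.
Nearest multiple of 6: 72.

CO 72 sts.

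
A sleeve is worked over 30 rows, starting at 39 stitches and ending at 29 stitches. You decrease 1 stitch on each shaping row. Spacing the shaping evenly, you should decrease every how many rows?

Stitches to remove: |29 − 39| = 10.
Shaping rows needed: 10 / 1 = 10.
30 rows / 10 = every 3 rows.

Decrease every 3rd row.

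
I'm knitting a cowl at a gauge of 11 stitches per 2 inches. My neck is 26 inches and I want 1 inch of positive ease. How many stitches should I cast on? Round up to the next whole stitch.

Finished = 26 + 1 = 27 in.
11 / 2 = 5.5 sts per inch.
27.00 × 5.5 = 148.50 sts.
→ 149 sts.

149 stitches.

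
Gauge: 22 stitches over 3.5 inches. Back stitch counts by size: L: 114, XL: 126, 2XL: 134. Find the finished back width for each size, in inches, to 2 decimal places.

22/3.5 = 6.286 sts per in.
L: 114 / 6.286 = 18.136 → 18.14 in.
XL: 126 / 6.286 = 20.045 → 20.05 in.
2XL: 134 / 6.286 = 21.318 → 21.32 in.

L 18.14 inches; XL 20.05 inches; 2XL 21.32 inches.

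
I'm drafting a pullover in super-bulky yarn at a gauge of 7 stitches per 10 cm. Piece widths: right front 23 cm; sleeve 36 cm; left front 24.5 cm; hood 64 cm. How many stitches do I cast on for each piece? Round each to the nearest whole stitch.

Rate = 7/10 = 0.7 sts per cm.
right front: 23 × 0.7 = 16.10 → 16.
sleeve: 36 × 0.7 = 25.20 → 25.
left front: 24.5 × 0.7 = 17.15 → 17.
hood: 64 × 0.7 = 44.80 → 45.

right front 16; sleeve 25; left front 17; hood 45.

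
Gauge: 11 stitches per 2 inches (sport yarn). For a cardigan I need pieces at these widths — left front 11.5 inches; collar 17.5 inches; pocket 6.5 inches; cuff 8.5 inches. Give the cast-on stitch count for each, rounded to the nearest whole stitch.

Rate = 11/2 = 5.5 sts per in.
left front: 11.5 × 5.5 = 63.25 → 63.
collar: 17.5 × 5.5 = 96.25 → 96.
pocket: 6.5 × 5.5 = 35.75 → 36.
cuff: 8.5 × 5.5 = 46.75 → 47.

left front 63; collar 96; pocket 36; cuff 47.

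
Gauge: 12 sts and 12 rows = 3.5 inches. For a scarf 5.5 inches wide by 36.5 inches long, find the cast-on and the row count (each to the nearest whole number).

Stitch gauge = 12/3.5 = 3.429 sts/in; 5.5 × 3.429 = 18.86 → 19 sts.
Row gauge = 12/3.5 = 3.429 rows/in; 36.5 × 3.429 = 125.14 → 125 rows.

Cast on 19 stitches and work 125 rows.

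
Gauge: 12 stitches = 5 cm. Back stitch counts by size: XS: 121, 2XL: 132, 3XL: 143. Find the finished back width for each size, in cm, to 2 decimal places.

12/5 = 2.4 sts per cm.
XS: 121 / 2.4 = 50.417 → 50.42 cm.
2XL: 132 / 2.4 = 55.000 → 55.00 cm.
3XL: 143 / 2.4 = 59.583 → 59.58 cm.

XS 50.42 cm; 2XL 55.00 cm; 3XL 59.58 cm.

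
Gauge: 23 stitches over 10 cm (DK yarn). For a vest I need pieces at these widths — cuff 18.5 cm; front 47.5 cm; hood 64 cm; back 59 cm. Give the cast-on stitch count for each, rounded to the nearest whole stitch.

cuff 43; front 109; hood 147; back 136.

Rate = 23/10 = 2.3 sts per cm.
cuff: 18.5 × 2.3 = 42.55 → 43.
front: 47.5 × 2.3 = 109.25 → 109.
hood: 64 × 2.3 = 147.20 → 147.
back: 59 × 2.3 = 135.70 → 136.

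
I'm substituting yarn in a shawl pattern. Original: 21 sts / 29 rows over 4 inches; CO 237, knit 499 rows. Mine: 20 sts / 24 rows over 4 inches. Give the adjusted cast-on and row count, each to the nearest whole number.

Stitches: 237 × 20/21 = 225.71 → 226.
Rows: 499 × 24/29 = 412.97 → 413.

Cast on 226 stitches; work 413 rows.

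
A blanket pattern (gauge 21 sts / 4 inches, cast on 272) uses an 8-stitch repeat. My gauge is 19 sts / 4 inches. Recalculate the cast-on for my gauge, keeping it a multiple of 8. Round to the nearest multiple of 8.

CO 248 sts.

272 × 19 / 21 = 246.10.
Nearest multiple of 8: 248.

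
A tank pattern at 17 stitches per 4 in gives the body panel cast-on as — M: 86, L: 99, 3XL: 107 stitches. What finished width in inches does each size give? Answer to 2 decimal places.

17/4 = 4.25 sts per in.
M: 86 / 4.25 = 20.235 → 20.24 in.
L: 99 / 4.25 = 23.294 → 23.29 in.
3XL: 107 / 4.25 = 25.176 → 25.18 in.

M 20.24 inches; L 23.29 inches; 3XL 25.18 inches.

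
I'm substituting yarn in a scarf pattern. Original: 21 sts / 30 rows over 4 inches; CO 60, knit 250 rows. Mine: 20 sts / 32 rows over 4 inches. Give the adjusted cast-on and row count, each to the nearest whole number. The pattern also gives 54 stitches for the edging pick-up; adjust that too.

Stitches: 60 × 20/21 = 57.14 → 57.
Rows: 250 × 32/30 = 266.67 → 267.
edging pick-up: 54 × 20/21 = 51.43 → 51.

Cast on 57 stitches; work 267 rows; edging pick-up 51 stitches.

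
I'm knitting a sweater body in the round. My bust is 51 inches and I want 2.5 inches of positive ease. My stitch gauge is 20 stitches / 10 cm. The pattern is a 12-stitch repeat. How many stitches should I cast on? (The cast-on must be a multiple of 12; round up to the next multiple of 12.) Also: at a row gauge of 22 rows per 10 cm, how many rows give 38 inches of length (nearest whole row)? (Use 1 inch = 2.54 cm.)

Cast on 276 stitches; work 212 rows.

Finished = 51 + 2.5 = 53.5 inches.
53.5 inches × 2.54 = 135.89 cm.
20/10 = 2 sts per cm; 135.89 × 2 = 271.78 sts.
Next multiple of 12 → 276.
38 inches = 96.52 cm; × 2.2 = 212.34 → 212 rows.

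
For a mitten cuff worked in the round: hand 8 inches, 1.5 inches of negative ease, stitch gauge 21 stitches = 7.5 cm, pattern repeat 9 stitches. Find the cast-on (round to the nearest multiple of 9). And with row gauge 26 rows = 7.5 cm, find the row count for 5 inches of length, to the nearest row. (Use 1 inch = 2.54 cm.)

Cast on 45 stitches; work 44 rows.

Finished = 8 − 1.5 = 6.5 inches.
6.5 inches × 2.54 = 16.51 cm.
21/7.5 = 2.8 sts per cm; 16.51 × 2.8 = 46.23 sts.
Nearest multiple of 9 → 45.
5 inches = 12.70 cm; × 3.467 = 44.03 → 44 rows.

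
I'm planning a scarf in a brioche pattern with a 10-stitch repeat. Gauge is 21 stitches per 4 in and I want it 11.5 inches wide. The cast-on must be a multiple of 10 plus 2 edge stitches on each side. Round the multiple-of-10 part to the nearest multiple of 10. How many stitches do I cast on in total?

21 / 4 = 5.25 sts per inch.
11.5 × 5.25 = 60.38 sts.
Less 4 edge sts → 56.38 for the repeat.
Nearest multiple of 10: 60.
Add back 4 edge sts → 64.

64 stitches.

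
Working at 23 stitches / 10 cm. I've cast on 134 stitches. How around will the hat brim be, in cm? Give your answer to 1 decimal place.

58.3 cm.

23 stitches / 10 cm = 2.3 stitches per cm.
134 / 2.3 = 58.26 cm.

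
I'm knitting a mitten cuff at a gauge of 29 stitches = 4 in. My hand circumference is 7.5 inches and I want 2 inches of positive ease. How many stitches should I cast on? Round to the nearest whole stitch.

Finished = 7.5 + 2 = 9.5 in.
29 / 4 = 7.25 sts per inch.
9.50 × 7.25 = 68.88 sts.
→ 69 sts.

69 stitches.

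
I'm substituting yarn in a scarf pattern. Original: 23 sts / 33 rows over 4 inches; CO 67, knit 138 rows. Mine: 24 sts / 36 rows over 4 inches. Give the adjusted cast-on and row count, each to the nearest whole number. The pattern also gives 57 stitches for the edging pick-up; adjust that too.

Cast on 70 stitches; work 151 rows; edging pick-up 59 stitches.

Stitches: 67 × 24/23 = 69.91 → 70.
Rows: 138 × 36/33 = 150.55 → 151.
edging pick-up: 57 × 24/23 = 59.48 → 59.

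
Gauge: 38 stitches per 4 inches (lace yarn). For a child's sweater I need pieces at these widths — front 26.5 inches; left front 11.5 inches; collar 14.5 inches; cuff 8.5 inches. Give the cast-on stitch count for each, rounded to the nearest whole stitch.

front 252; left front 109; collar 138; cuff 81.

Rate = 38/4 = 9.5 sts per in.
front: 26.5 × 9.5 = 251.75 → 252.
left front: 11.5 × 9.5 = 109.25 → 109.
collar: 14.5 × 9.5 = 137.75 → 138.
cuff: 8.5 × 9.5 = 80.75 → 81.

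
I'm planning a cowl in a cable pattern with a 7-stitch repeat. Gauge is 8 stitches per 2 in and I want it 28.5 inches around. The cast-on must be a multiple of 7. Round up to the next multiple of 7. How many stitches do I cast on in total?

8 / 2 = 4 sts per inch.
28.5 × 4 = 114.00 sts.
Next multiple of 7: 119.

CO 119 sts.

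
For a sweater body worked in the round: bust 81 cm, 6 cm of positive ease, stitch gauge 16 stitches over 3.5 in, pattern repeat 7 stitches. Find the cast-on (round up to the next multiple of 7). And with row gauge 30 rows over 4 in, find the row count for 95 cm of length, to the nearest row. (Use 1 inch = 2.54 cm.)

Cast on 161 stitches; work 281 rows.

Finished = 81 + 6 = 87 cm.
87 cm × 1/2.54 = 34.25 inches.
16/3.5 = 4.571 sts per in; 34.25 × 4.571 = 156.58 sts.
Next multiple of 7 → 161.
95 cm = 37.40 inches; × 7.5 = 280.51 → 281 rows.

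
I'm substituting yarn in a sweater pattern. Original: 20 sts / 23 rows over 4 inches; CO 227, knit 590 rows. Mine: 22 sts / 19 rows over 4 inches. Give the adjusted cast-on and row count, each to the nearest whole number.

Cast on 250 stitches; work 487 rows.

Stitches: 227 × 22/20 = 249.70 → 250.
Rows: 590 × 19/23 = 487.39 → 487.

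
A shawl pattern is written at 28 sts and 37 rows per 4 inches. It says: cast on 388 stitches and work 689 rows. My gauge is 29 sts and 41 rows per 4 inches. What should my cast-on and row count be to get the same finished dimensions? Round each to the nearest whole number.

Stitches: 388 × 29/28 = 401.86 → 402.
Rows: 689 × 41/37 = 763.49 → 763.

Cast on 402 stitches; work 763 rows.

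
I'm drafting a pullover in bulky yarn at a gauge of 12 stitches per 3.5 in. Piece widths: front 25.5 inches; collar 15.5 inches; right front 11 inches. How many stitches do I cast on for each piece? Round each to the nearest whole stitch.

front 87; collar 53; right front 38.

Rate = 12/3.5 = 3.429 sts per in.
front: 25.5 × 3.429 = 87.43 → 87.
collar: 15.5 × 3.429 = 53.14 → 53.
right front: 11 × 3.429 = 37.71 → 38.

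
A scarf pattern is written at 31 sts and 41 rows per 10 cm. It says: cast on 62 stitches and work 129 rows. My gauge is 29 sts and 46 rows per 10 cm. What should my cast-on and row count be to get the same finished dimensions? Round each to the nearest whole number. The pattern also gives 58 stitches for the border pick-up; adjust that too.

Stitches: 62 × 29/31 = 58.00 → 58.
Rows: 129 × 46/41 = 144.73 → 145.
border pick-up: 58 × 29/31 = 54.26 → 54.

Cast on 58 stitches; work 145 rows; border pick-up 54 stitches.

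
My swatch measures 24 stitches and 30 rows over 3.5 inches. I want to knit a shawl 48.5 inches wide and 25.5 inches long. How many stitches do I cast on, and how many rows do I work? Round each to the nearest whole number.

Cast on 333 stitches and work 219 rows.

Stitch gauge = 24/3.5 = 6.857 sts/in; 48.5 × 6.857 = 332.57 → 333 sts.
Row gauge = 30/3.5 = 8.571 rows/in; 25.5 × 8.571 = 218.57 → 219 rows.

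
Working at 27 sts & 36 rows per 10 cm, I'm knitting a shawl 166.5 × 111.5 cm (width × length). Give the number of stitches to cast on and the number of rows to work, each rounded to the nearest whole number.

Cast on 450 stitches and work 401 rows.

Stitch gauge = 27/10 = 2.7 sts/cm; 166.5 × 2.7 = 449.55 → 450 sts.
Row gauge = 36/10 = 3.6 rows/cm; 111.5 × 3.6 = 401.40 → 401 rows.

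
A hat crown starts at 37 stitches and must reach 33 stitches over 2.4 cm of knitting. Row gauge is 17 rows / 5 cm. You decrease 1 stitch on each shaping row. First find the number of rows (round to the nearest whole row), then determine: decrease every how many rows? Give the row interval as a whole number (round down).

Rows = 2.4 × 3.4 = 8.2 → 8 rows.
Stitches to remove: 4 → 4 shaping rows (at 1 st each).
8 / 4 = 2.00 → every 2 rows.

Decrease every 2nd row.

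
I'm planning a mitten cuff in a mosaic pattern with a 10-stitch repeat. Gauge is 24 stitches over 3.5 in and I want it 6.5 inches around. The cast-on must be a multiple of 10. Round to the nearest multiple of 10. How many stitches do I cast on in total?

CO 40 sts.

24 / 3.5 = 6.857 sts per inch.
6.5 × 6.857 = 44.57 sts.
Nearest multiple of 10: 40.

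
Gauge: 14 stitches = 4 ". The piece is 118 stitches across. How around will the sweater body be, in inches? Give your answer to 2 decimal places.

14 stitches / 4 inch = 3.5 stitches per inch.
118 / 3.5 = 33.714 inches.

33.71 inches.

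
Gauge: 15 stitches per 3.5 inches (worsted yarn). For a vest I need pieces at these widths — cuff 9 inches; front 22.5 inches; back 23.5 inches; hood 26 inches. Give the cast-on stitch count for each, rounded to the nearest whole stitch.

Rate = 15/3.5 = 4.286 sts per in.
cuff: 9 × 4.286 = 38.57 → 39.
front: 22.5 × 4.286 = 96.43 → 96.
back: 23.5 × 4.286 = 100.71 → 101.
hood: 26 × 4.286 = 111.43 → 111.

cuff 39; front 96; back 101; hood 111.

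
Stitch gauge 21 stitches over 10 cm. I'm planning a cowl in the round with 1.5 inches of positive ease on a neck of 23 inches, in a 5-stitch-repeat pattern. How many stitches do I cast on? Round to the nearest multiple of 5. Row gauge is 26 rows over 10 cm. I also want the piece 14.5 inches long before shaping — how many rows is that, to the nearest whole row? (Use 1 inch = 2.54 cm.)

Cast on 130 stitches; work 96 rows.

Finished = 23 + 1.5 = 24.5 inches.
24.5 inches × 2.54 = 62.23 cm.
21/10 = 2.1 sts per cm; 62.23 × 2.1 = 130.68 sts.
Nearest multiple of 5 → 130.
14.5 inches = 36.83 cm; × 2.6 = 95.76 → 96 rows.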